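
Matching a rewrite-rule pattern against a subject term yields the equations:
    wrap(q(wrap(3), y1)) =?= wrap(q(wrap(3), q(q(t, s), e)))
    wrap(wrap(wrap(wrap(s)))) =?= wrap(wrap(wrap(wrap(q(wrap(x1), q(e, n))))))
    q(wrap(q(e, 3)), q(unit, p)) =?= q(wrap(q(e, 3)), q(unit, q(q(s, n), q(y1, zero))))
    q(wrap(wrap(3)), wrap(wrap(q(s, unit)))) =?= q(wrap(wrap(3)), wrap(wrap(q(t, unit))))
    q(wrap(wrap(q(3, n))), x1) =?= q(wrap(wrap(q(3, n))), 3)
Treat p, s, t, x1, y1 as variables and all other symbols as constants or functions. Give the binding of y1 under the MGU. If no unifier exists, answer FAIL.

q(q(q(wrap(3), q(e, n)), q(wrap(3), q(e, n))), e)

Decompose wrap/1: q(wrap(3), y1) =?= q(wrap(3), q(q(t, s), e)).
Decompose q/2: wrap(3) =?= wrap(3),  y1 =?= q(q(t, s), e).
Delete trivial equation wrap(3) =?= wrap(3).
Bind y1 := q(q(t, s), e); substituting into the one remaining equation that mentions y1 gives: q(wrap(q(e, 3)), q(unit, p)) =?= q(wrap(q(e, 3)), q(unit, q(q(s, n), q(q(q(t, s), e), zero)))).
Decompose wrap/1: wrap(wrap(wrap(s))) =?= wrap(wrap(wrap(q(wrap(x1), q(e, n))))).
Decompose wrap/1: wrap(wrap(s)) =?= wrap(wrap(q(wrap(x1), q(e, n)))).
Decompose wrap/1: wrap(s) =?= wrap(q(wrap(x1), q(e, n))).
Decompose wrap/1: s =?= q(wrap(x1), q(e, n)).
Bind s := q(wrap(x1), q(e, n)); substituting into the 2 remaining equations that mention s gives: q(wrap(q(e, 3)), q(unit, p)) =?= q(wrap(q(e, 3)), q(unit, q(q(q(wrap(x1), q(e, n)), n), q(q(q(t, q(wrap(x1), q(e, n))), e), zero)))),  q(wrap(wrap(3)), wrap(wrap(q(q(wrap(x1), q(e, n)), unit)))) =?= q(wrap(wrap(3)), wrap(wrap(q(t, unit)))). Substituting into the earlier binding gives y1 := q(q(t, q(wrap(x1), q(e, n))), e).
Decompose q/2: wrap(q(e, 3)) =?= wrap(q(e, 3)),  q(unit, p) =?= q(unit, q(q(q(wrap(x1), q(e, n)), n), q(q(q(t, q(wrap(x1), q(e, n))), e), zero))).
Delete trivial equation wrap(q(e, 3)) =?= wrap(q(e, 3)).
Decompose q/2: unit =?= unit,  p =?= q(q(q(wrap(x1), q(e, n)), n), q(q(q(t, q(wrap(x1), q(e, n))), e), zero)).
Delete trivial equation unit =?= unit.
Bind p := q(q(q(wrap(x1), q(e, n)), n), q(q(q(t, q(wrap(x1), q(e, n))), e), zero)); no other remaining equation mentions p.
Decompose q/2: wrap(wrap(3)) =?= wrap(wrap(3)),  wrap(wrap(q(q(wrap(x1), q(e, n)), unit))) =?= wrap(wrap(q(t, unit))).
Delete trivial equation wrap(wrap(3)) =?= wrap(wrap(3)).
Decompose wrap/1: wrap(q(q(wrap(x1), q(e, n)), unit)) =?= wrap(q(t, unit)).
Decompose wrap/1: q(q(wrap(x1), q(e, n)), unit) =?= q(t, unit).
Decompose q/2: q(wrap(x1), q(e, n)) =?= t,  unit =?= unit.
Bind t := q(wrap(x1), q(e, n)); no other remaining equation mentions t. Substituting into the earlier bindings gives y1 := q(q(q(wrap(x1), q(e, n)), q(wrap(x1), q(e, n))), e), p := q(q(q(wrap(x1), q(e, n)), n), q(q(q(q(wrap(x1), q(e, n)), q(wrap(x1), q(e, n))), e), zero)).
Delete trivial equation unit =?= unit.
Decompose q/2: wrap(wrap(q(3, n))) =?= wrap(wrap(q(3, n))),  x1 =?= 3.
Delete trivial equation wrap(wrap(q(3, n))) =?= wrap(wrap(q(3, n))).
Bind x1 := 3. Substituting into the earlier bindings gives y1 := q(q(q(wrap(3), q(e, n)), q(wrap(3), q(e, n))), e), s := q(wrap(3), q(e, n)), p := q(q(q(wrap(3), q(e, n)), n), q(q(q(q(wrap(3), q(e, n)), q(wrap(3), q(e, n))), e), zero)), t := q(wrap(3), q(e, n)).
MGU = { y1 -> q(q(q(wrap(3), q(e, n)), q(wrap(3), q(e, n))), e), s -> q(wrap(3), q(e, n)), p -> q(q(q(wrap(3), q(e, n)), n), q(q(q(q(wrap(3), q(e, n)), q(wrap(3), q(e, n))), e), zero)), t -> q(wrap(3), q(e, n)), x1 -> 3 }, so y1 -> q(q(q(wrap(3), q(e, n)), q(wrap(3), q(e, n))), e).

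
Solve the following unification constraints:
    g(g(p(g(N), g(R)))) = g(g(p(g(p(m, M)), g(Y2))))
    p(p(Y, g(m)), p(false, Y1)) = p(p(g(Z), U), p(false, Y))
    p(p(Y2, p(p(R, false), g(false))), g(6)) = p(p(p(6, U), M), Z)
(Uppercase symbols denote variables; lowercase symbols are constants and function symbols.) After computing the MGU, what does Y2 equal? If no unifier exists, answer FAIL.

Decompose g/1: g(p(g(N), g(R))) = g(p(g(p(m, M)), g(Y2))).
Decompose g/1: p(g(N), g(R)) = p(g(p(m, M)), g(Y2)).
Decompose p/2: g(N) = g(p(m, M)),  g(R) = g(Y2).
Decompose g/1: N = p(m, M).
Bind N := p(m, M); no other remaining equation mentions N.
Decompose g/1: R = Y2.
Bind R := Y2; substituting into the one remaining equation that mentions R gives: p(p(Y2, p(p(Y2, false), g(false))), g(6)) = p(p(p(6, U), M), Z).
Decompose p/2: p(Y, g(m)) = p(g(Z), U),  p(false, Y1) = p(false, Y).
Decompose p/2: Y = g(Z),  g(m) = U.
Bind Y := g(Z); substituting into the one remaining equation that mentions Y gives: p(false, Y1) = p(false, g(Z)).
Bind U := g(m); substituting into the one remaining equation that mentions U gives: p(p(Y2, p(p(Y2, false), g(false))), g(6)) = p(p(p(6, g(m)), M), Z).
Decompose p/2: false = false,  Y1 = g(Z).
Delete trivial equation false = false.
Bind Y1 := g(Z); no other remaining equation mentions Y1.
Decompose p/2: p(Y2, p(p(Y2, false), g(false))) = p(p(6, g(m)), M),  g(6) = Z.
Decompose p/2: Y2 = p(6, g(m)),  p(p(Y2, false), g(false)) = M.
Bind Y2 := p(6, g(m)); substituting into the one remaining equation that mentions Y2 gives: p(p(p(6, g(m)), false), g(false)) = M. Substituting into the earlier binding gives R := p(6, g(m)).
Bind M := p(p(p(6, g(m)), false), g(false)); no other remaining equation mentions M. Substituting into the earlier binding gives N := p(m, p(p(p(6, g(m)), false), g(false))).
Bind Z := g(6). Substituting into the earlier bindings gives Y := g(g(6)), Y1 := g(g(6)).
MGU = { N := p(m, p(p(p(6, g(m)), false), g(false))), R := p(6, g(m)), Y := g(g(6)), U := g(m), Y1 := g(g(6)), Y2 := p(6, g(m)), M := p(p(p(6, g(m)), false), g(false)), Z := g(6) }, so Y2 := p(6, g(m)).

p(6, g(m))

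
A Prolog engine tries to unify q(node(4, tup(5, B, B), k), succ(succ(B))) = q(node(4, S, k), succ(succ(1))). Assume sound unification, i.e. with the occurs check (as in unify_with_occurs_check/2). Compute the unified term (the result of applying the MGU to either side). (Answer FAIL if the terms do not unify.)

q(node(4, tup(5, 1, 1), k), succ(succ(1)))

Decompose q/2: node(4, tup(5, B, B), k) = node(4, S, k),  succ(succ(B)) = succ(succ(1)).
Decompose node/3: 4 = 4,  tup(5, B, B) = S,  k = k.
Delete trivial equation 4 = 4.
Bind S := tup(5, B, B); no other remaining equation mentions S.
Delete trivial equation k = k.
Decompose succ/1: succ(B) = succ(1).
Decompose succ/1: B = 1.
Bind B := 1. Substituting into the earlier binding gives S := tup(5, 1, 1).
Applying the MGU to either side gives q(node(4, tup(5, 1, 1), k), succ(succ(1))).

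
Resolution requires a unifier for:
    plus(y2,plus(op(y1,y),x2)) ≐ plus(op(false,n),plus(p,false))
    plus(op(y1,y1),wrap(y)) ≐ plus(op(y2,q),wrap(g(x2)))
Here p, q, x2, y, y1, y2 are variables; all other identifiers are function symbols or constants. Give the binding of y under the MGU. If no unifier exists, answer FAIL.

Decompose plus/2: y2 ≐ op(false,n),  plus(op(y1,y),x2) ≐ plus(p,false).
Bind y2 := op(false,n); substituting into the one remaining equation that mentions y2 gives: plus(op(y1,y1),wrap(y)) ≐ plus(op(op(false,n),q),wrap(g(x2))).
Decompose plus/2: op(y1,y) ≐ p,  x2 ≐ false.
Bind p := op(y1,y); no other remaining equation mentions p.
Bind x2 := false; substituting into the remaining equation gives: plus(op(y1,y1),wrap(y)) ≐ plus(op(op(false,n),q),wrap(g(false))).
Decompose plus/2: op(y1,y1) ≐ op(op(false,n),q),  wrap(y) ≐ wrap(g(false)).
Decompose op/2: y1 ≐ op(false,n),  y1 ≐ q.
Bind y1 := op(false,n); substituting into the one remaining equation that mentions y1 gives: op(false,n) ≐ q. Substituting into the earlier binding gives p := op(op(false,n),y).
Bind q := op(false,n); no other remaining equation mentions q.
Decompose wrap/1: y ≐ g(false).
Bind y := g(false). Substituting into the earlier binding gives p := op(op(false,n),g(false)).
MGU = { y2 ↦ op(false,n), p ↦ op(op(false,n),g(false)), x2 ↦ false, y1 ↦ op(false,n), q ↦ op(false,n), y ↦ g(false) }, so y ↦ g(false).

g(false)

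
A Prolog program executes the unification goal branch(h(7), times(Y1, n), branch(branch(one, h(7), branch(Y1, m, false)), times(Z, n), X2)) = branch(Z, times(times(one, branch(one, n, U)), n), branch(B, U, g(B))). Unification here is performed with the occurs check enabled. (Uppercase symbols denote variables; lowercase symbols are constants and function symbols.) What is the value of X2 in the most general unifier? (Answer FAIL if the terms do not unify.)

Decompose branch/3: h(7) = Z,  times(Y1, n) = times(times(one, branch(one, n, U)), n),  branch(branch(one, h(7), branch(Y1, m, false)), times(Z, n), X2) = branch(B, U, g(B)).
Bind Z := h(7); substituting into the one remaining equation that mentions Z gives: branch(branch(one, h(7), branch(Y1, m, false)), times(h(7), n), X2) = branch(B, U, g(B)).
Decompose times/2: Y1 = times(one, branch(one, n, U)),  n = n.
Bind Y1 := times(one, branch(one, n, U)); substituting into the one remaining equation that mentions Y1 gives: branch(branch(one, h(7), branch(times(one, branch(one, n, U)), m, false)), times(h(7), n), X2) = branch(B, U, g(B)).
Delete trivial equation n = n.
Decompose branch/3: branch(one, h(7), branch(times(one, branch(one, n, U)), m, false)) = B,  times(h(7), n) = U,  X2 = g(B).
Bind B := branch(one, h(7), branch(times(one, branch(one, n, U)), m, false)); substituting into the one remaining equation that mentions B gives: X2 = g(branch(one, h(7), branch(times(one, branch(one, n, U)), m, false))).
Bind U := times(h(7), n); substituting into the remaining equation gives: X2 = g(branch(one, h(7), branch(times(one, branch(one, n, times(h(7), n))), m, false))). Substituting into the earlier bindings gives Y1 := times(one, branch(one, n, times(h(7), n))), B := branch(one, h(7), branch(times(one, branch(one, n, times(h(7), n))), m, false)).
Bind X2 := g(branch(one, h(7), branch(times(one, branch(one, n, times(h(7), n))), m, false))).
MGU = { Z -> h(7), Y1 -> times(one, branch(one, n, times(h(7), n))), B -> branch(one, h(7), branch(times(one, branch(one, n, times(h(7), n))), m, false)), U -> times(h(7), n), X2 -> g(branch(one, h(7), branch(times(one, branch(one, n, times(h(7), n))), m, false))) }, so X2 -> g(branch(one, h(7), branch(times(one, branch(one, n, times(h(7), n))), m, false))).

g(branch(one, h(7), branch(times(one, branch(one, n, times(h(7), n))), m, false)))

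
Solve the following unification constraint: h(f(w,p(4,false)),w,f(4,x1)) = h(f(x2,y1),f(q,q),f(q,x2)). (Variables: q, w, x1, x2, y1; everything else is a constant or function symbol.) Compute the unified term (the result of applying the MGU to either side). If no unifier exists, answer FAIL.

h(f(f(4,4),p(4,false)),f(4,4),f(4,f(4,4)))

Decompose h/3: f(w,p(4,false)) = f(x2,y1),  w = f(q,q),  f(4,x1) = f(q,x2).
Decompose f/2: w = x2,  p(4,false) = y1.
Bind w := x2; substituting into the one remaining equation that mentions w gives: x2 = f(q,q).
Bind y1 := p(4,false); no other remaining equation mentions y1.
Bind x2 := f(q,q); substituting into the remaining equation gives: f(4,x1) = f(q,f(q,q)). Substituting into the earlier binding gives w := f(q,q).
Decompose f/2: 4 = q,  x1 = f(q,q).
Bind q := 4; substituting into the remaining equation gives: x1 = f(4,4). Substituting into the earlier bindings gives w := f(4,4), x2 := f(4,4).
Bind x1 := f(4,4).
Applying the MGU to either side gives h(f(f(4,4),p(4,false)),f(4,4),f(4,f(4,4))).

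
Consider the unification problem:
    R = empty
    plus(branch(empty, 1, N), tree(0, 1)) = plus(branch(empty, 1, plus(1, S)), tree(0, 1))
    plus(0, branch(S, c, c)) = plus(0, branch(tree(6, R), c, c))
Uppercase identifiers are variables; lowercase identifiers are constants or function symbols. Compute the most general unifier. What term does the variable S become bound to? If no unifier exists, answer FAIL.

Bind R := empty; substituting into the one remaining equation that mentions R gives: plus(0, branch(S, c, c)) = plus(0, branch(tree(6, empty), c, c)).
Decompose plus/2: branch(empty, 1, N) = branch(empty, 1, plus(1, S)),  tree(0, 1) = tree(0, 1).
Decompose branch/3: empty = empty,  1 = 1,  N = plus(1, S).
Delete trivial equation empty = empty.
Delete trivial equation 1 = 1.
Bind N := plus(1, S); no other remaining equation mentions N.
Delete trivial equation tree(0, 1) = tree(0, 1).
Decompose plus/2: 0 = 0,  branch(S, c, c) = branch(tree(6, empty), c, c).
Delete trivial equation 0 = 0.
Decompose branch/3: S = tree(6, empty),  c = c,  c = c.
Bind S := tree(6, empty); no other remaining equation mentions S. Substituting into the earlier binding gives N := plus(1, tree(6, empty)).
Delete trivial equation c = c.
Delete trivial equation c = c.
MGU = { R ↦ empty, N ↦ plus(1, tree(6, empty)), S ↦ tree(6, empty) }, so S ↦ tree(6, empty).

tree(6, empty)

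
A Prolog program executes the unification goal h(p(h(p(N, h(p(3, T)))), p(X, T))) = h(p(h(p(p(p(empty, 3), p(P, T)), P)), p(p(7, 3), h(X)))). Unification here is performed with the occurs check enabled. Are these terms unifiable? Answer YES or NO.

Decompose h/1: p(h(p(N, h(p(3, T)))), p(X, T)) = p(h(p(p(p(empty, 3), p(P, T)), P)), p(p(7, 3), h(X))).
Decompose p/2: h(p(N, h(p(3, T)))) = h(p(p(p(empty, 3), p(P, T)), P)),  p(X, T) = p(p(7, 3), h(X)).
Decompose h/1: p(N, h(p(3, T))) = p(p(p(empty, 3), p(P, T)), P).
Decompose p/2: N = p(p(empty, 3), p(P, T)),  h(p(3, T)) = P.
Bind N := p(p(empty, 3), p(P, T)); no other remaining equation mentions N.
Bind P := h(p(3, T)); no other remaining equation mentions P. Substituting into the earlier binding gives N := p(p(empty, 3), p(h(p(3, T)), T)).
Decompose p/2: X = p(7, 3),  T = h(X).
Bind X := p(7, 3); substituting into the remaining equation gives: T = h(p(7, 3)).
Bind T := h(p(7, 3)). Substituting into the earlier bindings gives N := p(p(empty, 3), p(h(p(3, h(p(7, 3)))), h(p(7, 3)))), P := h(p(3, h(p(7, 3)))).
No equations remain and no clash or occurs-check failure arose, so a unifier exists.

YES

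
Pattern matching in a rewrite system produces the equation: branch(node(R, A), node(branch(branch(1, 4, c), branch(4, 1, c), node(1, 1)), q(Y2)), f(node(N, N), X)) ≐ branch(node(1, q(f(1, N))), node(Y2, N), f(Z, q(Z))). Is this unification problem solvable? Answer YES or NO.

Decompose branch/3: node(R, A) ≐ node(1, q(f(1, N))),  node(branch(branch(1, 4, c), branch(4, 1, c), node(1, 1)), q(Y2)) ≐ node(Y2, N),  f(node(N, N), X) ≐ f(Z, q(Z)).
Decompose node/2: R ≐ 1,  A ≐ q(f(1, N)).
Bind R := 1; no other remaining equation mentions R.
Bind A := q(f(1, N)); no other remaining equation mentions A.
Decompose node/2: branch(branch(1, 4, c), branch(4, 1, c), node(1, 1)) ≐ Y2,  q(Y2) ≐ N.
Bind Y2 := branch(branch(1, 4, c), branch(4, 1, c), node(1, 1)); substituting into the one remaining equation that mentions Y2 gives: q(branch(branch(1, 4, c), branch(4, 1, c), node(1, 1))) ≐ N.
Bind N := q(branch(branch(1, 4, c), branch(4, 1, c), node(1, 1))); substituting into the remaining equation gives: f(node(q(branch(branch(1, 4, c), branch(4, 1, c), node(1, 1))), q(branch(branch(1, 4, c), branch(4, 1, c), node(1, 1)))), X) ≐ f(Z, q(Z)). Substituting into the earlier binding gives A := q(f(1, q(branch(branch(1, 4, c), branch(4, 1, c), node(1, 1))))).
Decompose f/2: node(q(branch(branch(1, 4, c), branch(4, 1, c), node(1, 1))), q(branch(branch(1, 4, c), branch(4, 1, c), node(1, 1)))) ≐ Z,  X ≐ q(Z).
Bind Z := node(q(branch(branch(1, 4, c), branch(4, 1, c), node(1, 1))), q(branch(branch(1, 4, c), branch(4, 1, c), node(1, 1)))); substituting into the remaining equation gives: X ≐ q(node(q(branch(branch(1, 4, c), branch(4, 1, c), node(1, 1))), q(branch(branch(1, 4, c), branch(4, 1, c), node(1, 1))))).
Bind X := q(node(q(branch(branch(1, 4, c), branch(4, 1, c), node(1, 1))), q(branch(branch(1, 4, c), branch(4, 1, c), node(1, 1))))).
No equations remain and no clash or occurs-check failure arose, so a unifier exists.

YES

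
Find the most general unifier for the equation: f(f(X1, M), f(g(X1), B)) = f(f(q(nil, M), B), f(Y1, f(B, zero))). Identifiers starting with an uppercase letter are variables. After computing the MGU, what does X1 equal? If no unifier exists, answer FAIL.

FAIL

Decompose f/2: f(X1, M) = f(q(nil, M), B),  f(g(X1), B) = f(Y1, f(B, zero)).
Decompose f/2: X1 = q(nil, M),  M = B.
Bind X1 := q(nil, M); substituting into the one remaining equation that mentions X1 gives: f(g(q(nil, M)), B) = f(Y1, f(B, zero)).
Bind M := B; substituting into the remaining equation gives: f(g(q(nil, B)), B) = f(Y1, f(B, zero)). Substituting into the earlier binding gives X1 := q(nil, B).
Decompose f/2: g(q(nil, B)) = Y1,  B = f(B, zero).
Bind Y1 := g(q(nil, B)); no other remaining equation mentions Y1.
Occurs check fails: B occurs in f(B, zero); the equation B = f(B, zero) has no finite solution.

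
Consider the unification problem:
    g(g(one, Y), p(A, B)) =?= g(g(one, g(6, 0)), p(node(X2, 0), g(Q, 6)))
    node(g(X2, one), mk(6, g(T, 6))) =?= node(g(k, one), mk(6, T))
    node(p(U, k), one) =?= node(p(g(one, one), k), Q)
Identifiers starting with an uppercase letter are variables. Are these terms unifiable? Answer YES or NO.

Decompose g/2: g(one, Y) =?= g(one, g(6, 0)),  p(A, B) =?= p(node(X2, 0), g(Q, 6)).
Decompose g/2: one =?= one,  Y =?= g(6, 0).
Delete trivial equation one =?= one.
Bind Y := g(6, 0); no other remaining equation mentions Y.
Decompose p/2: A =?= node(X2, 0),  B =?= g(Q, 6).
Bind A := node(X2, 0); no other remaining equation mentions A.
Bind B := g(Q, 6); no other remaining equation mentions B.
Decompose node/2: g(X2, one) =?= g(k, one),  mk(6, g(T, 6)) =?= mk(6, T).
Decompose g/2: X2 =?= k,  one =?= one.
Bind X2 := k; no other remaining equation mentions X2. Substituting into the earlier binding gives A := node(k, 0).
Delete trivial equation one =?= one.
Decompose mk/2: 6 =?= 6,  g(T, 6) =?= T.
Delete trivial equation 6 =?= 6.
Occurs check fails: T occurs in g(T, 6); the equation T =?= g(T, 6) has no finite solution.

NO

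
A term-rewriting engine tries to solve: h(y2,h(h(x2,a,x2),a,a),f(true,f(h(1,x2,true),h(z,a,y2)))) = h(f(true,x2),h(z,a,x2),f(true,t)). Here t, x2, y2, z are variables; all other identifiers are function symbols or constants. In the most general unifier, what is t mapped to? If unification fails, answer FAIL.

f(h(1,a,true),h(h(a,a,a),a,f(true,a)))

Decompose h/3: y2 = f(true,x2),  h(h(x2,a,x2),a,a) = h(z,a,x2),  f(true,f(h(1,x2,true),h(z,a,y2))) = f(true,t).
Bind y2 := f(true,x2); substituting into the one remaining equation that mentions y2 gives: f(true,f(h(1,x2,true),h(z,a,f(true,x2)))) = f(true,t).
Decompose h/3: h(x2,a,x2) = z,  a = a,  a = x2.
Bind z := h(x2,a,x2); substituting into the one remaining equation that mentions z gives: f(true,f(h(1,x2,true),h(h(x2,a,x2),a,f(true,x2)))) = f(true,t).
Delete trivial equation a = a.
Bind x2 := a; substituting into the remaining equation gives: f(true,f(h(1,a,true),h(h(a,a,a),a,f(true,a)))) = f(true,t). Substituting into the earlier bindings gives y2 := f(true,a), z := h(a,a,a).
Decompose f/2: true = true,  f(h(1,a,true),h(h(a,a,a),a,f(true,a))) = t.
Delete trivial equation true = true.
Bind t := f(h(1,a,true),h(h(a,a,a),a,f(true,a))).
MGU = { y2 := f(true,a), z := h(a,a,a), x2 := a, t := f(h(1,a,true),h(h(a,a,a),a,f(true,a))) }, so t := f(h(1,a,true),h(h(a,a,a),a,f(true,a))).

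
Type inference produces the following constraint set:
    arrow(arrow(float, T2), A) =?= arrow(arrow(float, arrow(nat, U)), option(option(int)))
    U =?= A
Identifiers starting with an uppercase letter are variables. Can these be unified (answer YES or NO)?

YES

Decompose arrow/2: arrow(float, T2) =?= arrow(float, arrow(nat, U)),  A =?= option(option(int)).
Decompose arrow/2: float =?= float,  T2 =?= arrow(nat, U).
Delete trivial equation float =?= float.
Bind T2 := arrow(nat, U); no other remaining equation mentions T2.
Bind A := option(option(int)); substituting into the remaining equation gives: U =?= option(option(int)).
Bind U := option(option(int)). Substituting into the earlier binding gives T2 := arrow(nat, option(option(int))).
No equations remain and no clash or occurs-check failure arose, so a unifier exists.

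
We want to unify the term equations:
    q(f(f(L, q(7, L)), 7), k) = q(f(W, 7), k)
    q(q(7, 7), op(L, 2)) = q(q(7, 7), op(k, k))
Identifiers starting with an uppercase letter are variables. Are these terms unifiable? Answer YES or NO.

NO

Decompose q/2: f(f(L, q(7, L)), 7) = f(W, 7),  k = k.
Decompose f/2: f(L, q(7, L)) = W,  7 = 7.
Bind W := f(L, q(7, L)); no other remaining equation mentions W.
Delete trivial equation 7 = 7.
Delete trivial equation k = k.
Decompose q/2: q(7, 7) = q(7, 7),  op(L, 2) = op(k, k).
Delete trivial equation q(7, 7) = q(7, 7).
Decompose op/2: L = k,  2 = k.
Bind L := k; no other remaining equation mentions L. Substituting into the earlier binding gives W := f(k, q(7, k)).
Clash: constants 2 and k differ; no unifier exists.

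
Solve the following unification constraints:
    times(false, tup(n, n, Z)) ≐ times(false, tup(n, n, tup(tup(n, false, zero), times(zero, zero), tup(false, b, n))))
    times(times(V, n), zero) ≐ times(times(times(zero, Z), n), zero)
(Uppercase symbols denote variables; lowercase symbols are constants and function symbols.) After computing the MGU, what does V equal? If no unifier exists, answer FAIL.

Decompose times/2: false ≐ false,  tup(n, n, Z) ≐ tup(n, n, tup(tup(n, false, zero), times(zero, zero), tup(false, b, n))).
Delete trivial equation false ≐ false.
Decompose tup/3: n ≐ n,  n ≐ n,  Z ≐ tup(tup(n, false, zero), times(zero, zero), tup(false, b, n)).
Delete trivial equation n ≐ n.
Delete trivial equation n ≐ n.
Bind Z := tup(tup(n, false, zero), times(zero, zero), tup(false, b, n)); substituting into the remaining equation gives: times(times(V, n), zero) ≐ times(times(times(zero, tup(tup(n, false, zero), times(zero, zero), tup(false, b, n))), n), zero).
Decompose times/2: times(V, n) ≐ times(times(zero, tup(tup(n, false, zero), times(zero, zero), tup(false, b, n))), n),  zero ≐ zero.
Decompose times/2: V ≐ times(zero, tup(tup(n, false, zero), times(zero, zero), tup(false, b, n))),  n ≐ n.
Bind V := times(zero, tup(tup(n, false, zero), times(zero, zero), tup(false, b, n))); no other remaining equation mentions V.
Delete trivial equation n ≐ n.
Delete trivial equation zero ≐ zero.
MGU = { Z -> tup(tup(n, false, zero), times(zero, zero), tup(false, b, n)), V -> times(zero, tup(tup(n, false, zero), times(zero, zero), tup(false, b, n))) }, so V -> times(zero, tup(tup(n, false, zero), times(zero, zero), tup(false, b, n))).

times(zero, tup(tup(n, false, zero), times(zero, zero), tup(false, b, n)))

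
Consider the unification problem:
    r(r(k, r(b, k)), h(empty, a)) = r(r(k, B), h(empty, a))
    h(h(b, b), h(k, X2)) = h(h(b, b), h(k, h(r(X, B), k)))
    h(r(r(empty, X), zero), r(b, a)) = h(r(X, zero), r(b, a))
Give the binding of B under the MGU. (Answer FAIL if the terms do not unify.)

FAIL

Decompose r/2: r(k, r(b, k)) = r(k, B),  h(empty, a) = h(empty, a).
Decompose r/2: k = k,  r(b, k) = B.
Delete trivial equation k = k.
Bind B := r(b, k); substituting into the one remaining equation that mentions B gives: h(h(b, b), h(k, X2)) = h(h(b, b), h(k, h(r(X, r(b, k)), k))).
Delete trivial equation h(empty, a) = h(empty, a).
Decompose h/2: h(b, b) = h(b, b),  h(k, X2) = h(k, h(r(X, r(b, k)), k)).
Delete trivial equation h(b, b) = h(b, b).
Decompose h/2: k = k,  X2 = h(r(X, r(b, k)), k).
Delete trivial equation k = k.
Bind X2 := h(r(X, r(b, k)), k); no other remaining equation mentions X2.
Decompose h/2: r(r(empty, X), zero) = r(X, zero),  r(b, a) = r(b, a).
Decompose r/2: r(empty, X) = X,  zero = zero.
Occurs check fails: X occurs in r(empty, X); the equation X = r(empty, X) has no finite solution.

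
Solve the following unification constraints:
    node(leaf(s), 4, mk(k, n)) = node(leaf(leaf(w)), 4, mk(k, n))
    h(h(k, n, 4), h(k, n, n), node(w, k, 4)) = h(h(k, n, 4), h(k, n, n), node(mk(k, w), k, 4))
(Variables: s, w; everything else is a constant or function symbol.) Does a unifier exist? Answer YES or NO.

Decompose node/3: leaf(s) = leaf(leaf(w)),  4 = 4,  mk(k, n) = mk(k, n).
Decompose leaf/1: s = leaf(w).
Bind s := leaf(w); no other remaining equation mentions s.
Delete trivial equation 4 = 4.
Delete trivial equation mk(k, n) = mk(k, n).
Decompose h/3: h(k, n, 4) = h(k, n, 4),  h(k, n, n) = h(k, n, n),  node(w, k, 4) = node(mk(k, w), k, 4).
Delete trivial equation h(k, n, 4) = h(k, n, 4).
Delete trivial equation h(k, n, n) = h(k, n, n).
Decompose node/3: w = mk(k, w),  k = k,  4 = 4.
Occurs check fails: w occurs in mk(k, w); the equation w = mk(k, w) has no finite solution.

NO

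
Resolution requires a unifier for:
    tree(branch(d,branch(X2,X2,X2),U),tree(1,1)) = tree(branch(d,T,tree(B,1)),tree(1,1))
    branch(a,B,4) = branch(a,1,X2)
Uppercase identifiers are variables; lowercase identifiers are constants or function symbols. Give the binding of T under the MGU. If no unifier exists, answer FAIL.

branch(4,4,4)

Decompose tree/2: branch(d,branch(X2,X2,X2),U) = branch(d,T,tree(B,1)),  tree(1,1) = tree(1,1).
Decompose branch/3: d = d,  branch(X2,X2,X2) = T,  U = tree(B,1).
Delete trivial equation d = d.
Bind T := branch(X2,X2,X2); no other remaining equation mentions T.
Bind U := tree(B,1); no other remaining equation mentions U.
Delete trivial equation tree(1,1) = tree(1,1).
Decompose branch/3: a = a,  B = 1,  4 = X2.
Delete trivial equation a = a.
Bind B := 1; no other remaining equation mentions B. Substituting into the earlier binding gives U := tree(1,1).
Bind X2 := 4. Substituting into the earlier binding gives T := branch(4,4,4).
MGU = { T -> branch(4,4,4), U -> tree(1,1), B -> 1, X2 -> 4 }, so T -> branch(4,4,4).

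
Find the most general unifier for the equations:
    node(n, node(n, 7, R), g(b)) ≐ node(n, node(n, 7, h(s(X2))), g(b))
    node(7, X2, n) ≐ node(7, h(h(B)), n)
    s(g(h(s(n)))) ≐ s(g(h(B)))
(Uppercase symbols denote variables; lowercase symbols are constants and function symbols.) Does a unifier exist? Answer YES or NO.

Decompose node/3: n ≐ n,  node(n, 7, R) ≐ node(n, 7, h(s(X2))),  g(b) ≐ g(b).
Delete trivial equation n ≐ n.
Decompose node/3: n ≐ n,  7 ≐ 7,  R ≐ h(s(X2)).
Delete trivial equation n ≐ n.
Delete trivial equation 7 ≐ 7.
Bind R := h(s(X2)); no other remaining equation mentions R.
Delete trivial equation g(b) ≐ g(b).
Decompose node/3: 7 ≐ 7,  X2 ≐ h(h(B)),  n ≐ n.
Delete trivial equation 7 ≐ 7.
Bind X2 := h(h(B)); no other remaining equation mentions X2. Substituting into the earlier binding gives R := h(s(h(h(B)))).
Delete trivial equation n ≐ n.
Decompose s/1: g(h(s(n))) ≐ g(h(B)).
Decompose g/1: h(s(n)) ≐ h(B).
Decompose h/1: s(n) ≐ B.
Bind B := s(n). Substituting into the earlier bindings gives R := h(s(h(h(s(n))))), X2 := h(h(s(n))).
No equations remain and no clash or occurs-check failure arose, so a unifier exists.

YES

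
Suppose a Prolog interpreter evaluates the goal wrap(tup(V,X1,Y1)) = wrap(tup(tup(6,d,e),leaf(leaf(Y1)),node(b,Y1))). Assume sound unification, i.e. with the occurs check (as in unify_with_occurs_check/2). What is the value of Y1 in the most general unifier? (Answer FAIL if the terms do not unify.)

Decompose wrap/1: tup(V,X1,Y1) = tup(tup(6,d,e),leaf(leaf(Y1)),node(b,Y1)).
Decompose tup/3: V = tup(6,d,e),  X1 = leaf(leaf(Y1)),  Y1 = node(b,Y1).
Bind V := tup(6,d,e); no other remaining equation mentions V.
Bind X1 := leaf(leaf(Y1)); no other remaining equation mentions X1.
Occurs check fails: Y1 occurs in node(b,Y1); the equation Y1 = node(b,Y1) has no finite solution.

FAIL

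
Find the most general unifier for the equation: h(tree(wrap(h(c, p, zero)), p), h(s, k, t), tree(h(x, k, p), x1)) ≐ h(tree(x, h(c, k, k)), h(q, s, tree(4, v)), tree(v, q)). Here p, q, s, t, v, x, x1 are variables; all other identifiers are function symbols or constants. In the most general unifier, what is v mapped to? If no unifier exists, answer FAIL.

Decompose h/3: tree(wrap(h(c, p, zero)), p) ≐ tree(x, h(c, k, k)),  h(s, k, t) ≐ h(q, s, tree(4, v)),  tree(h(x, k, p), x1) ≐ tree(v, q).
Decompose tree/2: wrap(h(c, p, zero)) ≐ x,  p ≐ h(c, k, k).
Bind x := wrap(h(c, p, zero)); substituting into the one remaining equation that mentions x gives: tree(h(wrap(h(c, p, zero)), k, p), x1) ≐ tree(v, q).
Bind p := h(c, k, k); substituting into the one remaining equation that mentions p gives: tree(h(wrap(h(c, h(c, k, k), zero)), k, h(c, k, k)), x1) ≐ tree(v, q). Substituting into the earlier binding gives x := wrap(h(c, h(c, k, k), zero)).
Decompose h/3: s ≐ q,  k ≐ s,  t ≐ tree(4, v).
Bind s := q; substituting into the one remaining equation that mentions s gives: k ≐ q.
Bind q := k; substituting into the one remaining equation that mentions q gives: tree(h(wrap(h(c, h(c, k, k), zero)), k, h(c, k, k)), x1) ≐ tree(v, k). Substituting into the earlier binding gives s := k.
Bind t := tree(4, v); no other remaining equation mentions t.
Decompose tree/2: h(wrap(h(c, h(c, k, k), zero)), k, h(c, k, k)) ≐ v,  x1 ≐ k.
Bind v := h(wrap(h(c, h(c, k, k), zero)), k, h(c, k, k)); no other remaining equation mentions v. Substituting into the earlier binding gives t := tree(4, h(wrap(h(c, h(c, k, k), zero)), k, h(c, k, k))).
Bind x1 := k.
MGU = { x ↦ wrap(h(c, h(c, k, k), zero)), p ↦ h(c, k, k), s ↦ k, q ↦ k, t ↦ tree(4, h(wrap(h(c, h(c, k, k), zero)), k, h(c, k, k))), v ↦ h(wrap(h(c, h(c, k, k), zero)), k, h(c, k, k)), x1 ↦ k }, so v ↦ h(wrap(h(c, h(c, k, k), zero)), k, h(c, k, k)).

h(wrap(h(c, h(c, k, k), zero)), k, h(c, k, k))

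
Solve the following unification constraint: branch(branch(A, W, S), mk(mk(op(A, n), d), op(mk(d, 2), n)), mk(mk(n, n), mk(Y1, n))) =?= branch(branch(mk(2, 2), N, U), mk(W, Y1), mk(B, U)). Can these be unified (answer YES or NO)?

Decompose branch/3: branch(A, W, S) =?= branch(mk(2, 2), N, U),  mk(mk(op(A, n), d), op(mk(d, 2), n)) =?= mk(W, Y1),  mk(mk(n, n), mk(Y1, n)) =?= mk(B, U).
Decompose branch/3: A =?= mk(2, 2),  W =?= N,  S =?= U.
Bind A := mk(2, 2); substituting into the one remaining equation that mentions A gives: mk(mk(op(mk(2, 2), n), d), op(mk(d, 2), n)) =?= mk(W, Y1).
Bind W := N; substituting into the one remaining equation that mentions W gives: mk(mk(op(mk(2, 2), n), d), op(mk(d, 2), n)) =?= mk(N, Y1).
Bind S := U; no other remaining equation mentions S.
Decompose mk/2: mk(op(mk(2, 2), n), d) =?= N,  op(mk(d, 2), n) =?= Y1.
Bind N := mk(op(mk(2, 2), n), d); no other remaining equation mentions N. Substituting into the earlier binding gives W := mk(op(mk(2, 2), n), d).
Bind Y1 := op(mk(d, 2), n); substituting into the remaining equation gives: mk(mk(n, n), mk(op(mk(d, 2), n), n)) =?= mk(B, U).
Decompose mk/2: mk(n, n) =?= B,  mk(op(mk(d, 2), n), n) =?= U.
Bind B := mk(n, n); no other remaining equation mentions B.
Bind U := mk(op(mk(d, 2), n), n). Substituting into the earlier binding gives S := mk(op(mk(d, 2), n), n).
No equations remain and no clash or occurs-check failure arose, so a unifier exists.

YES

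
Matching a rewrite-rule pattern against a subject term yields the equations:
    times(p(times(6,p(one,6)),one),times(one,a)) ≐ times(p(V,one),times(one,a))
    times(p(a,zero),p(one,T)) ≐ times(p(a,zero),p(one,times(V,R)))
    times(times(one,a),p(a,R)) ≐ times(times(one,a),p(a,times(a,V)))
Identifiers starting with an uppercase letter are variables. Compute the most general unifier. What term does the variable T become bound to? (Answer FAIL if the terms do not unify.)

Decompose times/2: p(times(6,p(one,6)),one) ≐ p(V,one),  times(one,a) ≐ times(one,a).
Decompose p/2: times(6,p(one,6)) ≐ V,  one ≐ one.
Bind V := times(6,p(one,6)); substituting into the 2 remaining equations that mention V gives: times(p(a,zero),p(one,T)) ≐ times(p(a,zero),p(one,times(times(6,p(one,6)),R))),  times(times(one,a),p(a,R)) ≐ times(times(one,a),p(a,times(a,times(6,p(one,6))))).
Delete trivial equation one ≐ one.
Delete trivial equation times(one,a) ≐ times(one,a).
Decompose times/2: p(a,zero) ≐ p(a,zero),  p(one,T) ≐ p(one,times(times(6,p(one,6)),R)).
Delete trivial equation p(a,zero) ≐ p(a,zero).
Decompose p/2: one ≐ one,  T ≐ times(times(6,p(one,6)),R).
Delete trivial equation one ≐ one.
Bind T := times(times(6,p(one,6)),R); no other remaining equation mentions T.
Decompose times/2: times(one,a) ≐ times(one,a),  p(a,R) ≐ p(a,times(a,times(6,p(one,6)))).
Delete trivial equation times(one,a) ≐ times(one,a).
Decompose p/2: a ≐ a,  R ≐ times(a,times(6,p(one,6))).
Delete trivial equation a ≐ a.
Bind R := times(a,times(6,p(one,6))). Substituting into the earlier binding gives T := times(times(6,p(one,6)),times(a,times(6,p(one,6)))).
MGU = { V := times(6,p(one,6)), T := times(times(6,p(one,6)),times(a,times(6,p(one,6)))), R := times(a,times(6,p(one,6))) }, so T := times(times(6,p(one,6)),times(a,times(6,p(one,6)))).

times(times(6,p(one,6)),times(a,times(6,p(one,6))))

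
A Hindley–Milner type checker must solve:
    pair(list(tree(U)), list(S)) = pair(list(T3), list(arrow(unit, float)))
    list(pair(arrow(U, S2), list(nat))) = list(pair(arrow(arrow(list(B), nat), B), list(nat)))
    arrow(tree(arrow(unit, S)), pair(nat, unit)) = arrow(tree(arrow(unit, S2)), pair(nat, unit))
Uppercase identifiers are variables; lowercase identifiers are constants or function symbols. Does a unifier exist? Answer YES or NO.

Decompose pair/2: list(tree(U)) = list(T3),  list(S) = list(arrow(unit, float)).
Decompose list/1: tree(U) = T3.
Bind T3 := tree(U); no other remaining equation mentions T3.
Decompose list/1: S = arrow(unit, float).
Bind S := arrow(unit, float); substituting into the one remaining equation that mentions S gives: arrow(tree(arrow(unit, arrow(unit, float))), pair(nat, unit)) = arrow(tree(arrow(unit, S2)), pair(nat, unit)).
Decompose list/1: pair(arrow(U, S2), list(nat)) = pair(arrow(arrow(list(B), nat), B), list(nat)).
Decompose pair/2: arrow(U, S2) = arrow(arrow(list(B), nat), B),  list(nat) = list(nat).
Decompose arrow/2: U = arrow(list(B), nat),  S2 = B.
Bind U := arrow(list(B), nat); no other remaining equation mentions U. Substituting into the earlier binding gives T3 := tree(arrow(list(B), nat)).
Bind S2 := B; substituting into the one remaining equation that mentions S2 gives: arrow(tree(arrow(unit, arrow(unit, float))), pair(nat, unit)) = arrow(tree(arrow(unit, B)), pair(nat, unit)).
Delete trivial equation list(nat) = list(nat).
Decompose arrow/2: tree(arrow(unit, arrow(unit, float))) = tree(arrow(unit, B)),  pair(nat, unit) = pair(nat, unit).
Decompose tree/1: arrow(unit, arrow(unit, float)) = arrow(unit, B).
Decompose arrow/2: unit = unit,  arrow(unit, float) = B.
Delete trivial equation unit = unit.
Bind B := arrow(unit, float); no other remaining equation mentions B. Substituting into the earlier bindings gives T3 := tree(arrow(list(arrow(unit, float)), nat)), U := arrow(list(arrow(unit, float)), nat), S2 := arrow(unit, float).
Delete trivial equation pair(nat, unit) = pair(nat, unit).
No equations remain and no clash or occurs-check failure arose, so a unifier exists.

YES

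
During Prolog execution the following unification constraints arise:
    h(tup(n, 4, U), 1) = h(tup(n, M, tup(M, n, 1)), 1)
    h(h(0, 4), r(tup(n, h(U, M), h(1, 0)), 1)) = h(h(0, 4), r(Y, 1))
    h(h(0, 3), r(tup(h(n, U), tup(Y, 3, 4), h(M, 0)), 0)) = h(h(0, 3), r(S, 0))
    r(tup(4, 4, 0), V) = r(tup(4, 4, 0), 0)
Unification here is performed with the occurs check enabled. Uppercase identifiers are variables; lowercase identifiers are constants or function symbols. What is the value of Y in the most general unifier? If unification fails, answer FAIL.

tup(n, h(tup(4, n, 1), 4), h(1, 0))

Decompose h/2: tup(n, 4, U) = tup(n, M, tup(M, n, 1)),  1 = 1.
Decompose tup/3: n = n,  4 = M,  U = tup(M, n, 1).
Delete trivial equation n = n.
Bind M := 4; substituting into the 3 remaining equations that mention M gives: U = tup(4, n, 1),  h(h(0, 4), r(tup(n, h(U, 4), h(1, 0)), 1)) = h(h(0, 4), r(Y, 1)),  h(h(0, 3), r(tup(h(n, U), tup(Y, 3, 4), h(4, 0)), 0)) = h(h(0, 3), r(S, 0)).
Bind U := tup(4, n, 1); substituting into the 2 remaining equations that mention U gives: h(h(0, 4), r(tup(n, h(tup(4, n, 1), 4), h(1, 0)), 1)) = h(h(0, 4), r(Y, 1)),  h(h(0, 3), r(tup(h(n, tup(4, n, 1)), tup(Y, 3, 4), h(4, 0)), 0)) = h(h(0, 3), r(S, 0)).
Delete trivial equation 1 = 1.
Decompose h/2: h(0, 4) = h(0, 4),  r(tup(n, h(tup(4, n, 1), 4), h(1, 0)), 1) = r(Y, 1).
Delete trivial equation h(0, 4) = h(0, 4).
Decompose r/2: tup(n, h(tup(4, n, 1), 4), h(1, 0)) = Y,  1 = 1.
Bind Y := tup(n, h(tup(4, n, 1), 4), h(1, 0)); substituting into the one remaining equation that mentions Y gives: h(h(0, 3), r(tup(h(n, tup(4, n, 1)), tup(tup(n, h(tup(4, n, 1), 4), h(1, 0)), 3, 4), h(4, 0)), 0)) = h(h(0, 3), r(S, 0)).
Delete trivial equation 1 = 1.
Decompose h/2: h(0, 3) = h(0, 3),  r(tup(h(n, tup(4, n, 1)), tup(tup(n, h(tup(4, n, 1), 4), h(1, 0)), 3, 4), h(4, 0)), 0) = r(S, 0).
Delete trivial equation h(0, 3) = h(0, 3).
Decompose r/2: tup(h(n, tup(4, n, 1)), tup(tup(n, h(tup(4, n, 1), 4), h(1, 0)), 3, 4), h(4, 0)) = S,  0 = 0.
Bind S := tup(h(n, tup(4, n, 1)), tup(tup(n, h(tup(4, n, 1), 4), h(1, 0)), 3, 4), h(4, 0)); no other remaining equation mentions S.
Delete trivial equation 0 = 0.
Decompose r/2: tup(4, 4, 0) = tup(4, 4, 0),  V = 0.
Delete trivial equation tup(4, 4, 0) = tup(4, 4, 0).
Bind V := 0.
MGU = { M = 4, U = tup(4, n, 1), Y = tup(n, h(tup(4, n, 1), 4), h(1, 0)), S = tup(h(n, tup(4, n, 1)), tup(tup(n, h(tup(4, n, 1), 4), h(1, 0)), 3, 4), h(4, 0)), V = 0 }, so Y = tup(n, h(tup(4, n, 1), 4), h(1, 0)).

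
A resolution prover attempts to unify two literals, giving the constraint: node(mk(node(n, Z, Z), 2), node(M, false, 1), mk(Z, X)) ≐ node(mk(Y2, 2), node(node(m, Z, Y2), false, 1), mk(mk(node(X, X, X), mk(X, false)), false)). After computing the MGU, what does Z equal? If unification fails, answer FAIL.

mk(node(false, false, false), mk(false, false))

Decompose node/3: mk(node(n, Z, Z), 2) ≐ mk(Y2, 2),  node(M, false, 1) ≐ node(node(m, Z, Y2), false, 1),  mk(Z, X) ≐ mk(mk(node(X, X, X), mk(X, false)), false).
Decompose mk/2: node(n, Z, Z) ≐ Y2,  2 ≐ 2.
Bind Y2 := node(n, Z, Z); substituting into the one remaining equation that mentions Y2 gives: node(M, false, 1) ≐ node(node(m, Z, node(n, Z, Z)), false, 1).
Delete trivial equation 2 ≐ 2.
Decompose node/3: M ≐ node(m, Z, node(n, Z, Z)),  false ≐ false,  1 ≐ 1.
Bind M := node(m, Z, node(n, Z, Z)); no other remaining equation mentions M.
Delete trivial equation false ≐ false.
Delete trivial equation 1 ≐ 1.
Decompose mk/2: Z ≐ mk(node(X, X, X), mk(X, false)),  X ≐ false.
Bind Z := mk(node(X, X, X), mk(X, false)); no other remaining equation mentions Z. Substituting into the earlier bindings gives Y2 := node(n, mk(node(X, X, X), mk(X, false)), mk(node(X, X, X), mk(X, false))), M := node(m, mk(node(X, X, X), mk(X, false)), node(n, mk(node(X, X, X), mk(X, false)), mk(node(X, X, X), mk(X, false)))).
Bind X := false. Substituting into the earlier bindings gives Y2 := node(n, mk(node(false, false, false), mk(false, false)), mk(node(false, false, false), mk(false, false))), M := node(m, mk(node(false, false, false), mk(false, false)), node(n, mk(node(false, false, false), mk(false, false)), mk(node(false, false, false), mk(false, false)))), Z := mk(node(false, false, false), mk(false, false)).
MGU = { Y2 ↦ node(n, mk(node(false, false, false), mk(false, false)), mk(node(false, false, false), mk(false, false))), M ↦ node(m, mk(node(false, false, false), mk(false, false)), node(n, mk(node(false, false, false), mk(false, false)), mk(node(false, false, false), mk(false, false)))), Z ↦ mk(node(false, false, false), mk(false, false)), X ↦ false }, so Z ↦ mk(node(false, false, false), mk(false, false)).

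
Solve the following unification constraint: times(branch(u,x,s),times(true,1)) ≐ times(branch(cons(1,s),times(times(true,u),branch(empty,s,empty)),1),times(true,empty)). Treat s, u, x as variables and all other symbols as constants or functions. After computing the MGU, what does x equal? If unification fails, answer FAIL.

FAIL

Decompose times/2: branch(u,x,s) ≐ branch(cons(1,s),times(times(true,u),branch(empty,s,empty)),1),  times(true,1) ≐ times(true,empty).
Decompose branch/3: u ≐ cons(1,s),  x ≐ times(times(true,u),branch(empty,s,empty)),  s ≐ 1.
Bind u := cons(1,s); substituting into the one remaining equation that mentions u gives: x ≐ times(times(true,cons(1,s)),branch(empty,s,empty)).
Bind x := times(times(true,cons(1,s)),branch(empty,s,empty)); no other remaining equation mentions x.
Bind s := 1; no other remaining equation mentions s. Substituting into the earlier bindings gives u := cons(1,1), x := times(times(true,cons(1,1)),branch(empty,1,empty)).
Decompose times/2: true ≐ true,  1 ≐ empty.
Delete trivial equation true ≐ true.
Clash: constants 1 and empty differ; no unifier exists.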